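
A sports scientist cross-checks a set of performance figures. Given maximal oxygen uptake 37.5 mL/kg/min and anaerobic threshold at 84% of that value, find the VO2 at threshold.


Percentage as decimal = 0.84
VO2 at AT = 37.5 * 0.84 = 31.5 mL/kg/min

31.5 mL/kg/min


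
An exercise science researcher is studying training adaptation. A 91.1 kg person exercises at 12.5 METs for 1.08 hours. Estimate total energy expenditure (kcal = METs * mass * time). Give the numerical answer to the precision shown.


Energy = METs * mass(kg) * time(h)
= 12.5 * 91.1 * 1.08
= 1229.85 kcal

1229.85 kcal


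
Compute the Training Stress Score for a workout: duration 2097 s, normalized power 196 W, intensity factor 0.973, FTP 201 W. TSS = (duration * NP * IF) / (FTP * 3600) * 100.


Product = 2097 * 196 * 0.973 = 399914.676
Base = 201 * 3600 = 723600
TSS = 399914.676 / 723600 * 100 = 55.27

55.27 TSS


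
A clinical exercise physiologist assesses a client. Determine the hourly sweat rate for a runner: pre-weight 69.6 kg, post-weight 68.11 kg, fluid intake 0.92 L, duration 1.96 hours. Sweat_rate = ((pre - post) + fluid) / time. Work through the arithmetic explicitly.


Mass lost = 69.6 - 68.11 = 1.49 kg
Add fluid consumed: 1.49 + 0.92 = 2.41 L total sweat
Sweat rate = 2.41 / 1.96 = 1.23 L/h

1.23 L/h


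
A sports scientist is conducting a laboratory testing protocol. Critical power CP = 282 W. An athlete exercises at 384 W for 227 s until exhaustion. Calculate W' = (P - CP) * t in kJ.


P - CP = 384 - 282 = 102 W
W' = 102 * 227 = 23154 J
= 23154 / 1000 = 23.154 kJ

23.154 kJ


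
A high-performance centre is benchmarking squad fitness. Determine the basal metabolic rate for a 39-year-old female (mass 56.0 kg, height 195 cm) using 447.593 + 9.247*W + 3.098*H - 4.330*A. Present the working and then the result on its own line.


BMR = 447.593 + 9.247*56.0 + 3.098*195 - 4.330*39
= 1400.67 kcal/day

1400.67 kcal/day


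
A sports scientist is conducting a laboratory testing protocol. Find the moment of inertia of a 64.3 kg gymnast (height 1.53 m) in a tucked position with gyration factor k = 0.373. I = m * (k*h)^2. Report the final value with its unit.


Radius of gyration = 0.373 * 1.53 = 0.57069 m
I = 64.3 * 0.57069^2
= 64.3 * 0.325687
= 20.942 kg*m^2

20.942 kg*m^2


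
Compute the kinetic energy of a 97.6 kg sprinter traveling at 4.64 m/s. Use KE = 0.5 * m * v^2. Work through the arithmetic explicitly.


Velocity squared = 21.5296
KE = 0.5 * 97.6 * 21.5296 = 1050.64 J

1050.64 J


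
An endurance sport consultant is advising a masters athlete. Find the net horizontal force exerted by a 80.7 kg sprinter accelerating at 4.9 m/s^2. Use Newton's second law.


Newton's second law: F = m * a
F = 80.7 * 4.9 = 395.43 N

395.43 N


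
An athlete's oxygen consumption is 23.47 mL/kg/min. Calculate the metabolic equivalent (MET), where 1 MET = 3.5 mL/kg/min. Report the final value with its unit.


MET = VO2 / 3.5
= 23.47 / 3.5
= 6.71 METs

6.71 METs


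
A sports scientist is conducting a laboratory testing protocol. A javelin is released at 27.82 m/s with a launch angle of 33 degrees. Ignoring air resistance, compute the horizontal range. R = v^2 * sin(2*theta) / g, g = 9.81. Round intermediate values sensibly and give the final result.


Launch speed squared = 773.9524
sin(2 * 33 deg) = 0.913545
Range = 773.9524 * 0.913545 / 9.81
= 72.073 m

72.073 m


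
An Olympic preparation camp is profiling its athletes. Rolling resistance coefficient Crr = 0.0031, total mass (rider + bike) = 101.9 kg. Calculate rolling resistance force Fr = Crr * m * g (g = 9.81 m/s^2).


Fr = Crr * m * g
= 0.0031 * 101.9 * 9.81
= 3.099 N

3.099 N


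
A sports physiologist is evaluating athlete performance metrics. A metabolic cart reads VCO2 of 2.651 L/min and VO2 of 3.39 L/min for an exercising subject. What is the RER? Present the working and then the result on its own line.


RER = VCO2 / VO2 = 2.651 / 3.39 = 0.782

0.782


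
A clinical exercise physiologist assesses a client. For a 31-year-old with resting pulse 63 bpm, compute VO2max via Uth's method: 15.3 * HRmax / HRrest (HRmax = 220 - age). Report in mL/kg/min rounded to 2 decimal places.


Step 1: HRmax = 220 - 31 = 189 bpm
Step 2: Ratio = 189 / 63 = 3.0
Step 3: VO2max = 15.3 * 3.0 = 45.9 mL/kg/min

45.9 mL/kg/min


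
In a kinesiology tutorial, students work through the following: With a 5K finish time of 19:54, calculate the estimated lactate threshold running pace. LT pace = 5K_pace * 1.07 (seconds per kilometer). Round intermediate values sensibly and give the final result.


Race duration = 1194 s for 5 km
Average pace = 1194 / 5 = 238.8 s/km
LT pace = 238.8 * 1.07
= 255.52 s/km

255.52 s/km


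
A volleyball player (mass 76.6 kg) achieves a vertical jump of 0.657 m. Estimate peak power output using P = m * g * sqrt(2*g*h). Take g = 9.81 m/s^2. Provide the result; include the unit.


2 * g * h = 2 * 9.81 * 0.657 = 12.89034
sqrt(12.89034) = 3.590312 m/s
P = 76.6 * 9.81 * 3.590312 = 2697.93 W

2697.93 W


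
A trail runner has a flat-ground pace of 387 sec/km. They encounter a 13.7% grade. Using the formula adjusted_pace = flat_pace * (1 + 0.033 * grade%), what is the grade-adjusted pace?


Grade factor = 1 + 0.033 * 13.7 = 1.4521
Adjusted = 387 * 1.4521 = 561.96 sec/km

561.96 s/km


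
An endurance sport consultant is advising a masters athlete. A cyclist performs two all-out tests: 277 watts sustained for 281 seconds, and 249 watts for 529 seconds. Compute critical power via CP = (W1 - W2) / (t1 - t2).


W1 = P1 * t1 = 277 * 281 = 77837 J
W2 = P2 * t2 = 249 * 529 = 131721 J
CP = (77837 - 131721) / (281 - 529)
= 217.27 W

217.27 W


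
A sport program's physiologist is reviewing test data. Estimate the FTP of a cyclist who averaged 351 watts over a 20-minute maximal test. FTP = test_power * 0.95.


FTP = 351 * 0.95 = 333.45 W

333.45 W


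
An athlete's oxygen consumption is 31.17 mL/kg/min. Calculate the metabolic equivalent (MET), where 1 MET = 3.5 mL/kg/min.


MET = VO2 / 3.5
= 31.17 / 3.5
= 8.91 METs

8.91 METs


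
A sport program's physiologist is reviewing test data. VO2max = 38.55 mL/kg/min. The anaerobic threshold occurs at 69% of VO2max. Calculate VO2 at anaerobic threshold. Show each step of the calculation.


AT fraction = 69 / 100 = 0.69
AT VO2 = 38.55 * 0.69
= 26.6 mL/kg/min

26.6 mL/kg/min


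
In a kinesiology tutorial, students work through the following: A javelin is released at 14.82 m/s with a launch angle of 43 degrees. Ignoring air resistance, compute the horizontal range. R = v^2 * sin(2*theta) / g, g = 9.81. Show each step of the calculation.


Launch speed squared = 219.6324
sin(2 * 43 deg) = 0.997564
Range = 219.6324 * 0.997564 / 9.81
= 22.334 m

22.334 m


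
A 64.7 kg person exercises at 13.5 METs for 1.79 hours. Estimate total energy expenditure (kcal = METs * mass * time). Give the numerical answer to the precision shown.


Energy = METs * mass(kg) * time(h)
= 13.5 * 64.7 * 1.79
= 1563.48 kcal

1563.48 kcal


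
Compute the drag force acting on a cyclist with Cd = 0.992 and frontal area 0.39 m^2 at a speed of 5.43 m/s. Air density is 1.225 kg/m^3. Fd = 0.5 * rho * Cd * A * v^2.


Step 1: v^2 = 29.4849
Step 2: Fd = 0.5 * 1.225 * 0.992 * 0.39 * 29.4849
= 6.987 N

6.987 N


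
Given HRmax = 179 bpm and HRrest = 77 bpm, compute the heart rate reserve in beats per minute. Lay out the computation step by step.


Heart rate reserve = maximum HR minus resting HR
HRR = 179 - 77 = 102 bpm

102 bpm


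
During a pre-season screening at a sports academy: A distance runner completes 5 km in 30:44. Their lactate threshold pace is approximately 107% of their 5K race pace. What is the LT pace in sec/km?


Convert to seconds: 30 min 44 s = 1844 s
Pace per km = 1844 / 5 = 368.8 s/km
LT pace = 368.8 * 1.07 = 394.62 s/km

394.62 s/km


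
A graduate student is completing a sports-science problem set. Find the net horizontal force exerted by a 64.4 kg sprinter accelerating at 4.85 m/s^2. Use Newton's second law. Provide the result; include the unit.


Newton's second law: F = m * a
F = 64.4 * 4.85 = 312.34 N

312.34 N


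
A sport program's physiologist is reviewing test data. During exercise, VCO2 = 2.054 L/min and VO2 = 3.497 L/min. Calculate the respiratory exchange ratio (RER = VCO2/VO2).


RER = VCO2 / VO2
= 2.054 / 3.497
= 0.5874

0.5874


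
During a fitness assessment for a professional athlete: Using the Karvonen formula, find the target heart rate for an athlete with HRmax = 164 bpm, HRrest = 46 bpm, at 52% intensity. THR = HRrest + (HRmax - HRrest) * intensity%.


HRR = 164 - 46 = 118
THR = 46 + 118 * 0.52
= 46 + 61.36
= 107.36 bpm

107.36 bpm


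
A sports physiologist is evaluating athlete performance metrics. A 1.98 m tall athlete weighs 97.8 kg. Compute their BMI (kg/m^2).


height^2 = 3.9204 m^2
BMI = 97.8 / 3.9204 = 24.95 kg/m^2

24.95 kg/m^2


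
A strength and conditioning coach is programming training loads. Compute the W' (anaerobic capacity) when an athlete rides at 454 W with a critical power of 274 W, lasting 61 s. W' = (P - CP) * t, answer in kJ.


Above-CP power = 180 W
Duration = 61 s
W' = 180 * 61 = 10980 J
Convert: 10980 / 1000 = 10.98 kJ

10.98 kJ


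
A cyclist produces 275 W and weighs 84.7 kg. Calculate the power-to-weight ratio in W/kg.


P/W = power / mass
= 275 / 84.7
= 3.247 W/kg

3.247 W/kg


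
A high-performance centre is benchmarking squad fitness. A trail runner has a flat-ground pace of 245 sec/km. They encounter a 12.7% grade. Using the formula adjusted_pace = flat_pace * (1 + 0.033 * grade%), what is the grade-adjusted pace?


Grade factor = 1 + 0.033 * 12.7 = 1.4191
Adjusted = 245 * 1.4191 = 347.68 sec/km

347.68 s/km


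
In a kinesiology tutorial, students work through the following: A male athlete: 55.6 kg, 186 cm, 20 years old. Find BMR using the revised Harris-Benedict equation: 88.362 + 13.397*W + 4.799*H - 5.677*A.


Intercept = 88.362
Weight contribution = 13.397 * 55.6 = 744.8732
Height contribution = 4.799 * 186 = 892.614
Age contribution = 5.677 * 20 = 113.54
BMR = 88.362 + 744.8732 + 892.614 - 113.54
= 1612.31 kcal/day

1612.31 kcal/day


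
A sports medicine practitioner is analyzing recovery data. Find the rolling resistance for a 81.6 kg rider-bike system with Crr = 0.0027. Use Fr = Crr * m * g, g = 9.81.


m * g = 81.6 * 9.81 = 800.496 N
Fr = 0.0027 * 800.496 = 2.161 N

2.161 N


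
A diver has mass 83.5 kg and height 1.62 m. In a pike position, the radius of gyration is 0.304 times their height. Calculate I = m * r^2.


r = 0.304 * 1.62 = 0.49248 m
I = m * r^2 = 83.5 * 0.242537 = 20.252 kg*m^2

20.252 kg*m^2


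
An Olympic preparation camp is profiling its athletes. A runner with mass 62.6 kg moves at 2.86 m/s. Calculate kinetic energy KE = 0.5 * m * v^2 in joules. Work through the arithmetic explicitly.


v^2 = 2.86^2 = 8.1796
KE = 0.5 * 62.6 * 8.1796
= 256.02 J

256.02 J


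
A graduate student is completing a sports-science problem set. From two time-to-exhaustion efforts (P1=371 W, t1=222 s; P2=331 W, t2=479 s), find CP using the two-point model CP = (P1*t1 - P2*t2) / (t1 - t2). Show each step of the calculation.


Work in trial 1 = 82362 J
Work in trial 2 = 158549 J
Delta work = -76187 J
Delta time = -257 s
CP = -76187 / -257 = 296.45 W

296.45 W


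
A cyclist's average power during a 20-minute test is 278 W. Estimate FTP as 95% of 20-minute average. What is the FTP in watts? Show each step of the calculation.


FTP = 20-min power * 0.95
= 278 * 0.95
= 264.1 W

264.1 W


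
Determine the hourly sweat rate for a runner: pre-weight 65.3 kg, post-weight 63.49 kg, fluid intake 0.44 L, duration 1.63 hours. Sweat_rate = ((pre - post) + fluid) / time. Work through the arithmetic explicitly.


Mass lost = 65.3 - 63.49 = 1.81 kg
Add fluid consumed: 1.81 + 0.44 = 2.25 L total sweat
Sweat rate = 2.25 / 1.63 = 1.38 L/h

1.38 L/h


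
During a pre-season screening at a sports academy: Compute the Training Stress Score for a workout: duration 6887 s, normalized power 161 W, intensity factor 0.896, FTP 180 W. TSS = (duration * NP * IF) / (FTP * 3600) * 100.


Product = 6887 * 161 * 0.896 = 993491.072
Base = 180 * 3600 = 648000
TSS = 993491.072 / 648000 * 100 = 153.32

153.32 TSS


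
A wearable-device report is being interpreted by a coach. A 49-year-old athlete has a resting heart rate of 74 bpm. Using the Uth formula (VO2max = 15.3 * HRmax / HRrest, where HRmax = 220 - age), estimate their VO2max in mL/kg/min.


HRmax = 220 - 49 = 171 bpm
Ratio = HRmax / HRrest = 171 / 74 = 2.3108
VO2max = 15.3 * 2.3108 = 35.36 mL/kg/min

35.36 mL/kg/min


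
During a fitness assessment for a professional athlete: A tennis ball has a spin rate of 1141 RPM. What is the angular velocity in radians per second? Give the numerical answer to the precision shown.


Convert RPM to rad/s: multiply by 2*pi and divide by 60
omega = 1141 * 2 * pi / 60
= 119.485 rad/s

119.485 rad/s


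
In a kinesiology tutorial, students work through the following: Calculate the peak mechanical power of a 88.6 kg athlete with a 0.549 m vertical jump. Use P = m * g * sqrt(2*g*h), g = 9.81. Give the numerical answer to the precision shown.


First, sqrt(2gh) = sqrt(2 * 9.81 * 0.549)
= sqrt(10.77138) = 3.281978 m/s
Power = 88.6 * 9.81 * 3.281978 = 2852.58 W

2852.58 W


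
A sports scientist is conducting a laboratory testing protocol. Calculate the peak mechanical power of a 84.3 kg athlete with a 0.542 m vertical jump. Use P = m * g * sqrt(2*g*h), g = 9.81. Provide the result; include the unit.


First, sqrt(2gh) = sqrt(2 * 9.81 * 0.542)
= sqrt(10.63404) = 3.260988 m/s
Power = 84.3 * 9.81 * 3.260988 = 2696.78 W

2696.78 W


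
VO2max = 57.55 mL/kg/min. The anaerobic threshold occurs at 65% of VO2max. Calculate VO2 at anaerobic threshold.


AT fraction = 65 / 100 = 0.65
AT VO2 = 57.55 * 0.65
= 37.41 mL/kg/min

37.41 mL/kg/min


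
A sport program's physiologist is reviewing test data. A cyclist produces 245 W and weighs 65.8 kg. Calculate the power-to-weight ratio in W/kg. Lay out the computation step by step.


P/W = power / mass
= 245 / 65.8
= 3.723 W/kg

3.723 W/kg


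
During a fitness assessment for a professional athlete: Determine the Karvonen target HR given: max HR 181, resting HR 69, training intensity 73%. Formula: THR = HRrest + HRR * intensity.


HRR = HRmax - HRrest = 181 - 69 = 112
THR = 69 + 112 * 0.73
= 150.76 bpm

150.76 bpm


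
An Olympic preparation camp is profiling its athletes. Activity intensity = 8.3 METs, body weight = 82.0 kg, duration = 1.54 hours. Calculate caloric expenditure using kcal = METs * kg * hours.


kcal = 8.3 * 82.0 * 1.54
= 680.6 * 1.54
= 1048.12 kcal

1048.12 kcal


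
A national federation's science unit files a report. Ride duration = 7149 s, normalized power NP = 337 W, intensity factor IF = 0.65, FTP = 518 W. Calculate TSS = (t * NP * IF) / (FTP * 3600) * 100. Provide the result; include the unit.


Numerator = 7149 * 337 * 0.65 = 1565988.45
Denominator = 518 * 3600 = 1864800
TSS = 1565988.45 / 1864800 * 100
= 83.98

83.98 TSS


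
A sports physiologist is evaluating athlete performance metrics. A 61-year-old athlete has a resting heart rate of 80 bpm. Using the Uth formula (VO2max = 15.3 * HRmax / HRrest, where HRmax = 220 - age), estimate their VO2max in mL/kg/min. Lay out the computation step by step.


HRmax = 220 - 61 = 159 bpm
Ratio = HRmax / HRrest = 159 / 80 = 1.9875
VO2max = 15.3 * 1.9875 = 30.41 mL/kg/min

30.41 mL/kg/min


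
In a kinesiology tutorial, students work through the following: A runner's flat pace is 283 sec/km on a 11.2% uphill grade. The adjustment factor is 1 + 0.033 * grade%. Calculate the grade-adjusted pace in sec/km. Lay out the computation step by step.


Factor = 1 + 0.033 * 11.2 = 1.3696
Adjusted pace = 283 * 1.3696
= 387.6 sec/km

387.6 s/km


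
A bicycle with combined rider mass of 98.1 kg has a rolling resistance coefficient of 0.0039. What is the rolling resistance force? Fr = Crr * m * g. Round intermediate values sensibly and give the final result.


Fr = 0.0039 * 98.1 * 9.81
= 0.38259 * 9.81
= 3.753 N

3.753 N


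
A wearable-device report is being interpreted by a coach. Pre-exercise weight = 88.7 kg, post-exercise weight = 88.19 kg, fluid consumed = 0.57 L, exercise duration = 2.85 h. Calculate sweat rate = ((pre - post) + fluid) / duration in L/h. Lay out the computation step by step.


Weight loss = 88.7 - 88.19 = 0.51 kg (approx L)
Total sweat = 0.51 + 0.57 = 1.08 L
Sweat rate = 1.08 / 2.85 = 0.379 L/h

0.379 L/h


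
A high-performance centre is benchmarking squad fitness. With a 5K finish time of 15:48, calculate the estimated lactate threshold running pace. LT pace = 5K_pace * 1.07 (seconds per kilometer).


Race duration = 948 s for 5 km
Average pace = 948 / 5 = 189.6 s/km
LT pace = 189.6 * 1.07
= 202.87 s/km

202.87 s/km


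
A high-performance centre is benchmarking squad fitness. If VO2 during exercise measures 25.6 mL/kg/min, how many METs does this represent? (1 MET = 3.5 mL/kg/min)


METs = VO2 / 3.5 = 25.6 / 3.5 = 7.31

7.31 METs


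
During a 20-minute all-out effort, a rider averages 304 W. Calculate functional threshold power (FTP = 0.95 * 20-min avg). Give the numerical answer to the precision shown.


FTP = 0.95 * 304
= 288.8 W

288.8 W


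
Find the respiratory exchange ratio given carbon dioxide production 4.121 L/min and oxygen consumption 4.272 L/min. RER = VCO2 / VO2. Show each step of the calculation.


VCO2 = 4.121 L/min
VO2 = 4.272 L/min
RER = 4.121 / 4.272 = 0.9647

0.9647


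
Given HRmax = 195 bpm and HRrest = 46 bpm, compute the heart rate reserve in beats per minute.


Heart rate reserve = maximum HR minus resting HR
HRR = 195 - 46 = 149 bpm

149 bpm


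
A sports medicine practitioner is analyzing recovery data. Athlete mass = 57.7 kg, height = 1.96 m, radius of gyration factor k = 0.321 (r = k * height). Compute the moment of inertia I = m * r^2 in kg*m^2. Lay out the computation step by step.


r = k * height = 0.321 * 1.96 = 0.62916 m
r^2 = 0.62916^2 = 0.395842
I = 57.7 * 0.395842 = 22.84 kg*m^2

22.84 kg*m^2


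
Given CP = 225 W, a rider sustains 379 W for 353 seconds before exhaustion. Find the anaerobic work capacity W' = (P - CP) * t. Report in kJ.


Excess power = 379 - 225 = 154 W
Work above CP = 154 * 353 = 54362 J
W' = 54.362 kJ

54.362 kJ


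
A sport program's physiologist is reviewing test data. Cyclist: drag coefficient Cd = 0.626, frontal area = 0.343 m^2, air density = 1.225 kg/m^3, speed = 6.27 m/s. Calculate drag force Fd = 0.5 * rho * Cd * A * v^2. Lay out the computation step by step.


v^2 = 6.27^2 = 39.3129
Fd = 0.5 * 1.225 * 0.626 * 0.343 * 39.3129
= 5.17 N

5.17 N


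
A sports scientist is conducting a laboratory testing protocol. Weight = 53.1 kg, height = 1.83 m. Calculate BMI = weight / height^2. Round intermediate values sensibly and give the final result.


height^2 = 1.83^2 = 3.3489
BMI = 53.1 / 3.3489 = 15.86 kg/m^2

15.86 kg/m^2


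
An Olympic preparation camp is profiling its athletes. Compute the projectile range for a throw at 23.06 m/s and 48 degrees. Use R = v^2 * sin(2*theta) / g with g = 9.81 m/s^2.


Two times the angle = 96 degrees
sin(96) = 0.994522
R = 531.7636 * 0.994522 / 9.81 = 53.909 m

53.909 m


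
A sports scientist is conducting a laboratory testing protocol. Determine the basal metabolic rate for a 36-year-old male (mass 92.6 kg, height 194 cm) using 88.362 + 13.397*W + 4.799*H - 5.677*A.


BMR = 88.362 + 13.397*92.6 + 4.799*194 - 5.677*36
= 2055.56 kcal/day

2055.56 kcal/day


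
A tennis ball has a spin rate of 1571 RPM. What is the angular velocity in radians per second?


Convert RPM to rad/s: multiply by 2*pi and divide by 60
omega = 1571 * 2 * pi / 60
= 164.515 rad/s

164.515 rad/s


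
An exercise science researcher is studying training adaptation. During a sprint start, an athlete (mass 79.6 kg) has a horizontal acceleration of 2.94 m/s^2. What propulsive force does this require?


Propulsive force = mass * acceleration
= 79.6 kg * 2.94 m/s^2
= 234.02 N

234.02 N


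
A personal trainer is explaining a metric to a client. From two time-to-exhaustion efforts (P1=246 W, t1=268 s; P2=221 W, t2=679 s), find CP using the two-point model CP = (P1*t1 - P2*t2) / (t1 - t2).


Work in trial 1 = 65928 J
Work in trial 2 = 150059 J
Delta work = -84131 J
Delta time = -411 s
CP = -84131 / -411 = 204.7 W

204.7 W


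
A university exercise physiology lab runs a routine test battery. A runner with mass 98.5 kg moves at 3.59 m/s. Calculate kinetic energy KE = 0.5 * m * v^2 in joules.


v^2 = 3.59^2 = 12.8881
KE = 0.5 * 98.5 * 12.8881
= 634.74 J

634.74 J


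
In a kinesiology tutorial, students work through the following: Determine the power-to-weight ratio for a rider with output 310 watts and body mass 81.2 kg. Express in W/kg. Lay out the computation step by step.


P/W = 310 / 81.2 = 3.818 W/kg

3.818 W/kg


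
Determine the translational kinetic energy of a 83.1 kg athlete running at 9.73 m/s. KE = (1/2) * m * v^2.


KE = 0.5 * m * v^2
= 0.5 * 83.1 * 9.73^2
= 0.5 * 83.1 * 94.6729
= 3933.66 J

3933.66 J


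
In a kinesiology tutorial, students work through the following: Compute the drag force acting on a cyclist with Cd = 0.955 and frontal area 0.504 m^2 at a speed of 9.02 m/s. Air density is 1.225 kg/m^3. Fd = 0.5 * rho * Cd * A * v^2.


Step 1: v^2 = 81.3604
Step 2: Fd = 0.5 * 1.225 * 0.955 * 0.504 * 81.3604
= 23.986 N

23.986 N


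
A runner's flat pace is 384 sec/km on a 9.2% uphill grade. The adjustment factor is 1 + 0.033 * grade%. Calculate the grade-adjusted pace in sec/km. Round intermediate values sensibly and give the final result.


Factor = 1 + 0.033 * 9.2 = 1.3036
Adjusted pace = 384 * 1.3036
= 500.58 sec/km

500.58 s/km


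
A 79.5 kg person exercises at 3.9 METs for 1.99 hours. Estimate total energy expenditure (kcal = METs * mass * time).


Energy = METs * mass(kg) * time(h)
= 3.9 * 79.5 * 1.99
= 617.0 kcal

617.0 kcal


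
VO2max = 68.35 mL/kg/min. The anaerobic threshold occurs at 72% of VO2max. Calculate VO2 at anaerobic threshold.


AT fraction = 72 / 100 = 0.72
AT VO2 = 68.35 * 0.72
= 49.21 mL/kg/min

49.21 mL/kg/min


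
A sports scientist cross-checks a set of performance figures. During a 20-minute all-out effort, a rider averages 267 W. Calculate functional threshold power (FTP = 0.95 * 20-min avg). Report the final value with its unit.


FTP = 0.95 * 267
= 253.65 W

253.65 W


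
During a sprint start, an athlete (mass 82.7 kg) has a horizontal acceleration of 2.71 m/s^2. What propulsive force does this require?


Propulsive force = mass * acceleration
= 82.7 kg * 2.71 m/s^2
= 224.12 N

224.12 N


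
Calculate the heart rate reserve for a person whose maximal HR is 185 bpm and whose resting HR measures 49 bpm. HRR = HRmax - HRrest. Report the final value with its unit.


HRmax = 185 bpm
HRrest = 49 bpm
HRR = 185 - 49 = 136 bpm

136 bpm


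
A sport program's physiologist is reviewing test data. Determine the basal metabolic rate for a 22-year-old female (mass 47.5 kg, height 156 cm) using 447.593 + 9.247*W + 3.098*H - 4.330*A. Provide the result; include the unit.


BMR = 447.593 + 9.247*47.5 + 3.098*156 - 4.330*22
= 1274.85 kcal/day

1274.85 kcal/day


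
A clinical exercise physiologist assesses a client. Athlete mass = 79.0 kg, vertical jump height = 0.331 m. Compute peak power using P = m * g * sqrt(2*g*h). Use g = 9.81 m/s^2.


sqrt(2 * 9.81 * 0.331) = sqrt(6.49422) = 2.548376 m/s
P = 79.0 * 9.81 * 2.548376
= 1974.97 W

1974.97 W


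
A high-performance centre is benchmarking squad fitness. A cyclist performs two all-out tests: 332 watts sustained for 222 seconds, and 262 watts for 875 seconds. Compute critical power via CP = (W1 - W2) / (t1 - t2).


W1 = P1 * t1 = 332 * 222 = 73704 J
W2 = P2 * t2 = 262 * 875 = 229250 J
CP = (73704 - 229250) / (222 - 875)
= 238.2 W

238.2 W


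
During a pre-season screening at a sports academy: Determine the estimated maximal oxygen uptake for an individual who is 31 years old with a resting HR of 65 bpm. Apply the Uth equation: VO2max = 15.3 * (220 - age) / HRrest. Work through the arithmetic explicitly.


HRmax = 220 - 31 = 189
VO2max = 15.3 * (189 / 65)
= 15.3 * 2.9077
= 44.49 mL/kg/min

44.49 mL/kg/min


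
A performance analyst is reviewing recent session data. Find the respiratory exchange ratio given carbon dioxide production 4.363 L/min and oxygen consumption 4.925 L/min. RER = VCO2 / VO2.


VCO2 = 4.363 L/min
VO2 = 4.925 L/min
RER = 4.363 / 4.925 = 0.8859

0.8859


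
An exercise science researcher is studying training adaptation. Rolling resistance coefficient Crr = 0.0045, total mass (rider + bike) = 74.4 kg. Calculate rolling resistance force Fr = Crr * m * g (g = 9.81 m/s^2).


Fr = Crr * m * g
= 0.0045 * 74.4 * 9.81
= 3.284 N

3.284 N


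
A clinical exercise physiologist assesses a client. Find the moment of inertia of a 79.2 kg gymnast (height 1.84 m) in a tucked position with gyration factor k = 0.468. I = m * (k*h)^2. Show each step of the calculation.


Radius of gyration = 0.468 * 1.84 = 0.86112 m
I = 79.2 * 0.86112^2
= 79.2 * 0.741528
= 58.729 kg*m^2

58.729 kg*m^2


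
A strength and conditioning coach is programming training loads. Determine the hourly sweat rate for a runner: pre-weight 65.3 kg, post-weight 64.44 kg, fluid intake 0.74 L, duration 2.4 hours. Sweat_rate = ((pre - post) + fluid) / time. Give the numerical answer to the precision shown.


Mass lost = 65.3 - 64.44 = 0.86 kg
Add fluid consumed: 0.86 + 0.74 = 1.6 L total sweat
Sweat rate = 1.6 / 2.4 = 0.667 L/h

0.667 L/h


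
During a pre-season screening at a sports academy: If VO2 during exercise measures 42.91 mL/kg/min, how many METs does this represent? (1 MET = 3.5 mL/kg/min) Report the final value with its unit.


METs = VO2 / 3.5 = 42.91 / 3.5 = 12.26

12.26 METs


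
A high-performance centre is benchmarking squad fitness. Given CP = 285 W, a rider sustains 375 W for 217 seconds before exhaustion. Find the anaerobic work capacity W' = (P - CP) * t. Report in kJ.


Excess power = 375 - 285 = 90 W
Work above CP = 90 * 217 = 19530 J
W' = 19.53 kJ

19.53 kJ


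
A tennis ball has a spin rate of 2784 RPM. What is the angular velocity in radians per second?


Convert RPM to rad/s: multiply by 2*pi and divide by 60
omega = 2784 * 2 * pi / 60
= 291.54 rad/s

291.54 rad/s


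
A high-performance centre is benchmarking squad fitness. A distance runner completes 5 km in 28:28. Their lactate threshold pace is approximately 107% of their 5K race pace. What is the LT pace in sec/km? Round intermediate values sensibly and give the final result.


Convert to seconds: 28 min 28 s = 1708 s
Pace per km = 1708 / 5 = 341.6 s/km
LT pace = 341.6 * 1.07 = 365.51 s/km

365.51 s/km


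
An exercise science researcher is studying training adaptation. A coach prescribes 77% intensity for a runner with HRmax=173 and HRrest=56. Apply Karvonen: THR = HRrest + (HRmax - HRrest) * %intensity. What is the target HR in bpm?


Heart rate reserve = 173 - 56 = 117
Intensity fraction = 77 / 100 = 0.77
THR = 56 + 117 * 0.77 = 146.09 bpm

146.09 bpm


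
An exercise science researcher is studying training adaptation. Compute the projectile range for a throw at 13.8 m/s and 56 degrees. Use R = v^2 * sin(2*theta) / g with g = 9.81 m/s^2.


Two times the angle = 112 degrees
sin(112) = 0.927184
R = 190.44 * 0.927184 / 9.81 = 17.999 m

17.999 m


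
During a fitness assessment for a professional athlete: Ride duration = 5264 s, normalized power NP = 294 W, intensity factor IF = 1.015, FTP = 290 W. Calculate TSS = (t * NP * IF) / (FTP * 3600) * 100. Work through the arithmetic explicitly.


Numerator = 5264 * 294 * 1.015 = 1570830.24
Denominator = 290 * 3600 = 1044000
TSS = 1570830.24 / 1044000 * 100
= 150.46

150.46 TSS


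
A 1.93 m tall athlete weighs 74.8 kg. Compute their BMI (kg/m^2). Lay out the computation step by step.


height^2 = 3.7249 m^2
BMI = 74.8 / 3.7249 = 20.08 kg/m^2

20.08 kg/m^2


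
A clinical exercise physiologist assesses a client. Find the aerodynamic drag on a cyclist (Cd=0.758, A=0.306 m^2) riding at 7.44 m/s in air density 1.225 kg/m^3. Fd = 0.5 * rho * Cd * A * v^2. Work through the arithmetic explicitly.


Fd = 0.5 * 1.225 * 0.758 * 0.306 * 7.44^2
= 0.5 * 1.225 * 0.758 * 0.306 * 55.3536
= 7.864 N

7.864 N


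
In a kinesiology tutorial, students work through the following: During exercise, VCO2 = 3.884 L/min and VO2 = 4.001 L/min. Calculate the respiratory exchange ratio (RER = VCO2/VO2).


RER = VCO2 / VO2
= 3.884 / 4.001
= 0.9708

0.9708


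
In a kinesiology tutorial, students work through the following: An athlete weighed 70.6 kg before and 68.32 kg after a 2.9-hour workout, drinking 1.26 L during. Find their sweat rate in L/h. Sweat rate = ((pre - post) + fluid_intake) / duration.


Body mass change = 2.28 kg
Total sweat loss = 2.28 + 1.26 = 3.54 L
Rate = 3.54 / 2.9 = 1.221 L/h

1.221 L/h


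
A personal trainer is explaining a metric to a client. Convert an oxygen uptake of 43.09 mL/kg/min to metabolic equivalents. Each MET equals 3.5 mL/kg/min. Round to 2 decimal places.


One MET = 3.5 mL/kg/min
Number of METs = 43.09 / 3.5
= 12.31 METs

12.31 METs


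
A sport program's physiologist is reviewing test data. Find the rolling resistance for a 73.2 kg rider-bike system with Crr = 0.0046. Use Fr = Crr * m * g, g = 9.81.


m * g = 73.2 * 9.81 = 718.092 N
Fr = 0.0046 * 718.092 = 3.303 N

3.303 N


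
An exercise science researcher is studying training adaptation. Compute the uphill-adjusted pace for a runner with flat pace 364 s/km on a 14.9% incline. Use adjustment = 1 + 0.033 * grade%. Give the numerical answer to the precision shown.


Adjustment factor = 1 + 0.033 * 14.9 = 1.4917
Grade-adjusted pace = 364 * 1.4917 = 542.98 s/km

542.98 s/km


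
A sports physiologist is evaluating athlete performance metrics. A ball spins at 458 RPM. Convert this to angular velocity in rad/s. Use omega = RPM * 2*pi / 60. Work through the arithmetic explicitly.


omega = 458 * 2 * pi / 60
= 458 * 6.28318531 / 60
= 2877.699 / 60
= 47.962 rad/s

47.962 rad/s


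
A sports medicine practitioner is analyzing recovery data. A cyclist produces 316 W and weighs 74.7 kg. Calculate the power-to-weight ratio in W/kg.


P/W = power / mass
= 316 / 74.7
= 4.23 W/kg

4.23 W/kg


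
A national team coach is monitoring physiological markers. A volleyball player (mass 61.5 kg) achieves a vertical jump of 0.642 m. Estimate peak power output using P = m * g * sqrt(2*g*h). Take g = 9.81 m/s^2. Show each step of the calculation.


2 * g * h = 2 * 9.81 * 0.642 = 12.59604
sqrt(12.59604) = 3.54909 m/s
P = 61.5 * 9.81 * 3.54909 = 2141.22 W

2141.22 W


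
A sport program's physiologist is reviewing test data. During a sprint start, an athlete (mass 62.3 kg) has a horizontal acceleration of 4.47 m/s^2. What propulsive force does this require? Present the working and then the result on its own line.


Propulsive force = mass * acceleration
= 62.3 kg * 4.47 m/s^2
= 278.48 N

278.48 N


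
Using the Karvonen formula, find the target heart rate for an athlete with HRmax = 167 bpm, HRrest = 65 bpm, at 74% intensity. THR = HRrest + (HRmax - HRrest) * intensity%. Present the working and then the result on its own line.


HRR = 167 - 65 = 102
THR = 65 + 102 * 0.74
= 65 + 75.48
= 140.48 bpm

140.48 bpm


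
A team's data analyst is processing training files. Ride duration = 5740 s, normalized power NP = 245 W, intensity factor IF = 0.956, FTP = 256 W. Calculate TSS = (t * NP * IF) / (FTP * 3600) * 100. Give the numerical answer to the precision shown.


Numerator = 5740 * 245 * 0.956 = 1344422.8
Denominator = 256 * 3600 = 921600
TSS = 1344422.8 / 921600 * 100
= 145.88

145.88 TSS


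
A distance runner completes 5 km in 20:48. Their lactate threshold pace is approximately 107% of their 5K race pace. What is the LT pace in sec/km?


Convert to seconds: 20 min 48 s = 1248 s
Pace per km = 1248 / 5 = 249.6 s/km
LT pace = 249.6 * 1.07 = 267.07 s/km

267.07 s/km


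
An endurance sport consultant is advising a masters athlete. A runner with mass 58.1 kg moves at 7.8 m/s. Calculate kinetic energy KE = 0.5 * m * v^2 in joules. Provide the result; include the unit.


v^2 = 7.8^2 = 60.84
KE = 0.5 * 58.1 * 60.84
= 1767.4 J

1767.4 J


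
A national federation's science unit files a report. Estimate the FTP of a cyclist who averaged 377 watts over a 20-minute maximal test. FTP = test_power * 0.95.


FTP = 377 * 0.95 = 358.15 W

358.15 W


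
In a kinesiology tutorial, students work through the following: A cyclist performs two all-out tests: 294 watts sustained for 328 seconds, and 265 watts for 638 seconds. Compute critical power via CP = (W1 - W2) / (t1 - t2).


W1 = P1 * t1 = 294 * 328 = 96432 J
W2 = P2 * t2 = 265 * 638 = 169070 J
CP = (96432 - 169070) / (328 - 638)
= 234.32 W

234.32 W


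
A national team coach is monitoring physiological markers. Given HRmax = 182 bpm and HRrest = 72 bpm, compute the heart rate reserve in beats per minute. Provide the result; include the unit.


Heart rate reserve = maximum HR minus resting HR
HRR = 182 - 72 = 110 bpm

110 bpm


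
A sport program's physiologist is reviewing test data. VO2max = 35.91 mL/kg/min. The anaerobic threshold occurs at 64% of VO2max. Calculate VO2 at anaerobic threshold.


AT fraction = 64 / 100 = 0.64
AT VO2 = 35.91 * 0.64
= 22.98 mL/kg/min

22.98 mL/kg/min


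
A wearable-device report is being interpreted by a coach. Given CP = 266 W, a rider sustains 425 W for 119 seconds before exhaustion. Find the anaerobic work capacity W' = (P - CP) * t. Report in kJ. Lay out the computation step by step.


Excess power = 425 - 266 = 159 W
Work above CP = 159 * 119 = 18921 J
W' = 18.921 kJ

18.921 kJ


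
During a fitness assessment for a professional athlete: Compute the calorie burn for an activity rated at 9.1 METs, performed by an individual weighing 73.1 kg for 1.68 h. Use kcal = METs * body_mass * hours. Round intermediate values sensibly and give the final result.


Product of METs and mass = 9.1 * 73.1 = 665.21
Total kcal = 665.21 * 1.68 = 1117.55 kcal

1117.55 kcal


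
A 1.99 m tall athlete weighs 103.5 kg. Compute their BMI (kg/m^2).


height^2 = 3.9601 m^2
BMI = 103.5 / 3.9601 = 26.14 kg/m^2

26.14 kg/m^2


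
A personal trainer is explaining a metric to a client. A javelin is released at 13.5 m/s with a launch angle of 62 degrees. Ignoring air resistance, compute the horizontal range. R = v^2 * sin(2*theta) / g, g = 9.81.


Launch speed squared = 182.25
sin(2 * 62 deg) = 0.829038
Range = 182.25 * 0.829038 / 9.81
= 15.402 m

15.402 m


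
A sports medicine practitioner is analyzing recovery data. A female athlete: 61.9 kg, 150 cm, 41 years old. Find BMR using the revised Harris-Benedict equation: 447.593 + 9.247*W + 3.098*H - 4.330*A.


Intercept = 447.593
Weight contribution = 9.247 * 61.9 = 572.3893
Height contribution = 3.098 * 150 = 464.7
Age contribution = 4.33 * 41 = 177.53
BMR = 447.593 + 572.3893 + 464.7 - 177.53
= 1307.15 kcal/day

1307.15 kcal/day


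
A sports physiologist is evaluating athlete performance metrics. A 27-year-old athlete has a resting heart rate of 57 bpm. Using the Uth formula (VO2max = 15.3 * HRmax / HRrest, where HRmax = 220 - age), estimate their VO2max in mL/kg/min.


HRmax = 220 - 27 = 193 bpm
Ratio = HRmax / HRrest = 193 / 57 = 3.386
VO2max = 15.3 * 3.386 = 51.81 mL/kg/min

51.81 mL/kg/min


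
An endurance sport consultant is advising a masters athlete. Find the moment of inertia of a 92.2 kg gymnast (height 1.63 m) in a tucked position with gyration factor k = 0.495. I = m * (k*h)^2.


Radius of gyration = 0.495 * 1.63 = 0.80685 m
I = 92.2 * 0.80685^2
= 92.2 * 0.651007
= 60.023 kg*m^2

60.023 kg*m^2


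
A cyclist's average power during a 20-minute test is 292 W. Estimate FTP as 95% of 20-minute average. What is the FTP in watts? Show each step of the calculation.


FTP = 20-min power * 0.95
= 292 * 0.95
= 277.4 W

277.4 W


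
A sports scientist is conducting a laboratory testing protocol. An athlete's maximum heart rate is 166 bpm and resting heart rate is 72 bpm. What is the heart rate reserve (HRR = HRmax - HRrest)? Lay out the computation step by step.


HRR = HRmax - HRrest
= 166 - 72
= 94 bpm

94 bpm


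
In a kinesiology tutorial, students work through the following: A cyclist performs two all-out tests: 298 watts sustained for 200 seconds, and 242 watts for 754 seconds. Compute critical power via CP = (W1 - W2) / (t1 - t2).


W1 = P1 * t1 = 298 * 200 = 59600 J
W2 = P2 * t2 = 242 * 754 = 182468 J
CP = (59600 - 182468) / (200 - 754)
= 221.78 W

221.78 W


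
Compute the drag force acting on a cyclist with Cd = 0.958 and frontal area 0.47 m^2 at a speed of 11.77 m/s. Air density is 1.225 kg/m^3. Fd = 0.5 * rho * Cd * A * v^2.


Step 1: v^2 = 138.5329
Step 2: Fd = 0.5 * 1.225 * 0.958 * 0.47 * 138.5329
= 38.205 N

38.205 N


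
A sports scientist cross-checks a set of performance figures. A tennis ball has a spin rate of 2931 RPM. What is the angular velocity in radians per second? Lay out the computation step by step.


Convert RPM to rad/s: multiply by 2*pi and divide by 60
omega = 2931 * 2 * pi / 60
= 306.934 rad/s

306.934 rad/s


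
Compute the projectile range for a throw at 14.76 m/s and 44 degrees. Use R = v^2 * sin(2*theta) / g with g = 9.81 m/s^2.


Two times the angle = 88 degrees
sin(88) = 0.999391
R = 217.8576 * 0.999391 / 9.81 = 22.194 m

22.194 m


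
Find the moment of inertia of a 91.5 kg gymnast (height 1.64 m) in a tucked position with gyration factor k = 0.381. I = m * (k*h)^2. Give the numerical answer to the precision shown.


Radius of gyration = 0.381 * 1.64 = 0.62484 m
I = 91.5 * 0.62484^2
= 91.5 * 0.390425
= 35.724 kg*m^2

35.724 kg*m^2


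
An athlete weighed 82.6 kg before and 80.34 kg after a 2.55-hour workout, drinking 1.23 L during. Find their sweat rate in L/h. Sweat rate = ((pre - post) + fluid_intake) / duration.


Body mass change = 2.26 kg
Total sweat loss = 2.26 + 1.23 = 3.49 L
Rate = 3.49 / 2.55 = 1.369 L/h

1.369 L/h


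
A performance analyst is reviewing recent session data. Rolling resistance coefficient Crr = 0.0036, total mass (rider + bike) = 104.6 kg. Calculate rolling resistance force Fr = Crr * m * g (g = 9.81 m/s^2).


Fr = Crr * m * g
= 0.0036 * 104.6 * 9.81
= 3.694 N

3.694 N


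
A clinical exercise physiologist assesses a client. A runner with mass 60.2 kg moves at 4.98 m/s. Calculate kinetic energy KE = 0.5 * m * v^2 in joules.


v^2 = 4.98^2 = 24.8004
KE = 0.5 * 60.2 * 24.8004
= 746.49 J

746.49 J


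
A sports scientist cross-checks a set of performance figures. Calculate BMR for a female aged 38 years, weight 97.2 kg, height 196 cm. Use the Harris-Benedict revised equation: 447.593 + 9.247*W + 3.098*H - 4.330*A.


Substituting values:
W term = 9.247 * 97.2 = 898.8084
H term = 3.098 * 196 = 607.208
A term = 4.330 * 38 = 164.54
BMR = 1789.07 kcal/day

1789.07 kcal/day


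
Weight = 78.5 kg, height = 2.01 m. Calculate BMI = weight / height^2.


height^2 = 2.01^2 = 4.0401
BMI = 78.5 / 4.0401 = 19.43 kg/m^2

19.43 kg/m^2


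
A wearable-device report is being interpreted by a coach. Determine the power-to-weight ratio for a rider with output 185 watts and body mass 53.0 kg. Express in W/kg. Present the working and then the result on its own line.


P/W = 185 / 53.0 = 3.491 W/kg

3.491 W/kg


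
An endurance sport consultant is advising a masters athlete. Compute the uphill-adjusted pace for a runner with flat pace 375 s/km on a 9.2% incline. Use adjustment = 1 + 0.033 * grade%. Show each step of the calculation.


Adjustment factor = 1 + 0.033 * 9.2 = 1.3036
Grade-adjusted pace = 375 * 1.3036 = 488.85 s/km

488.85 s/km
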